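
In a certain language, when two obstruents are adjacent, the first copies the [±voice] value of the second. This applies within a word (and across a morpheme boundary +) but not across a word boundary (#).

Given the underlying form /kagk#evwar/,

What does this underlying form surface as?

[kakk#evwar]

/g/ before /k/ (voiceless) → [k]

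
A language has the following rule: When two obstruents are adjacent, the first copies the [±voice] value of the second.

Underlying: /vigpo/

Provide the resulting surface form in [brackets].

[vikpo]

/g/ before /p/ (voiceless) → [k]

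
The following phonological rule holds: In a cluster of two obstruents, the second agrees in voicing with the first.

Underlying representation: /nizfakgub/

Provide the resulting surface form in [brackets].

[nizvakkub]

/f/ after /z/ (voiced) → [v]
/g/ after /k/ (voiceless) → [k]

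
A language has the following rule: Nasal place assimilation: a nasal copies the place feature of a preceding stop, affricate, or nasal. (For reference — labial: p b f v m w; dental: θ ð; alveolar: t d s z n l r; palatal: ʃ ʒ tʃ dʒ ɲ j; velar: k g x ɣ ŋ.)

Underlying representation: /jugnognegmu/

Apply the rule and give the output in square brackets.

/n/ after /g/ (velar) → [ŋ]
/n/ after /g/ (velar) → [ŋ]
/m/ after /g/ (velar) → [ŋ]

[jugŋogŋegŋu]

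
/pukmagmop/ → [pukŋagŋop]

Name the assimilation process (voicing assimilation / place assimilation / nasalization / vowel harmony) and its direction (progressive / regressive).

place assimilation, progressive

/m/→[ŋ] /m/→[ŋ].
Each target copies a feature from the preceding segment, so the direction is progressive.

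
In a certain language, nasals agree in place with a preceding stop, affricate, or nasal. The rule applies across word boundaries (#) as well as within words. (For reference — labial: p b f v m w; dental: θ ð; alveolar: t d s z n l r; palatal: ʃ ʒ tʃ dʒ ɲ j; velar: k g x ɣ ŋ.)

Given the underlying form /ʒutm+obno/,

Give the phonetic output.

/m/ after /t/ (alveolar) → [n]
/n/ after /b/ (labial) → [m]

[ʒutn+obmo]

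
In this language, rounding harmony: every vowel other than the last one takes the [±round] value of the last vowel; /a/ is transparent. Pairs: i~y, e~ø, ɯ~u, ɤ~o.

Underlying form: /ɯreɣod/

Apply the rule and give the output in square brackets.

[urøɣod]

/ɯ/ harmonizes with /o/ ([+round]) → [u]
/e/ harmonizes with /o/ ([+round]) → [ø]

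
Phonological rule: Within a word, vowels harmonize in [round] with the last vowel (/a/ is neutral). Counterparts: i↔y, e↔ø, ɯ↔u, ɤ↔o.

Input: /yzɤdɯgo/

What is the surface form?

/ɤ/ harmonizes with /o/ ([+round]) → [o]
/ɯ/ harmonizes with /o/ ([+round]) → [u]

[yzodugo]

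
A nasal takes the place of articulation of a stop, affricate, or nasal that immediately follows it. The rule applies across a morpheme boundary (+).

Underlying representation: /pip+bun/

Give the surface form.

no segment meets the rule's conditions; no change.

[pip+bun]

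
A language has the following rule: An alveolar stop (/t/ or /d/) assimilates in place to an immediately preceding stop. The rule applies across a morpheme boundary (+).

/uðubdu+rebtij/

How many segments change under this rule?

2

/d/ after /b/ (labial) → [b]
/t/ after /b/ (labial) → [p]
2 segments change.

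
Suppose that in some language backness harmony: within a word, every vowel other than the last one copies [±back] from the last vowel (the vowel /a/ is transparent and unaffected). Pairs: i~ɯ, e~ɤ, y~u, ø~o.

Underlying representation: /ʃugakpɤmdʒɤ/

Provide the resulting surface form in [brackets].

no segment meets the rule's conditions; no change.

[ʃugakpɤmdʒɤ]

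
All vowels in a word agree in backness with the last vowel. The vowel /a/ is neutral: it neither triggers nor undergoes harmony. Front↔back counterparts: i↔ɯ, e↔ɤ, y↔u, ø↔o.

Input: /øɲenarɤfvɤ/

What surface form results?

[oɲɤnarɤfvɤ]

/ø/ harmonizes with /ɤ/ ([+back]) → [o]
/e/ harmonizes with /ɤ/ ([+back]) → [ɤ]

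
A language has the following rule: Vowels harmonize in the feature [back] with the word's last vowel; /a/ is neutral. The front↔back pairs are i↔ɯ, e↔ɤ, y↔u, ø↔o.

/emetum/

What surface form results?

/e/ harmonizes with /u/ ([+back]) → [ɤ]
/e/ harmonizes with /u/ ([+back]) → [ɤ]

[ɤmɤtum]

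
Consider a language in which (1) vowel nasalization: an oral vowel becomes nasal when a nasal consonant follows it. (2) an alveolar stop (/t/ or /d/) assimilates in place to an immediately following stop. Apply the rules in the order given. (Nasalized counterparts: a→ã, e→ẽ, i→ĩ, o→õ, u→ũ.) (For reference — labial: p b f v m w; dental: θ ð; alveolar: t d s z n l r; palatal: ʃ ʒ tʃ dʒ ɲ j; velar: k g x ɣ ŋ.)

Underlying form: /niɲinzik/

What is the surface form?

[nĩɲĩnzik]

Rule 1: /i/ before nasal /ɲ/ → [ĩ]
Rule 1: /i/ before nasal /n/ → [ĩ]
After rule 1: nĩɲĩnzik
Rule 2: no segment meets the rule's conditions; no change.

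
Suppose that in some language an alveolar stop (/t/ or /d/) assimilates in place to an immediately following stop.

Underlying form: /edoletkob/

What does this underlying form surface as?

[edolekkob]

/t/ before /k/ (velar) → [k]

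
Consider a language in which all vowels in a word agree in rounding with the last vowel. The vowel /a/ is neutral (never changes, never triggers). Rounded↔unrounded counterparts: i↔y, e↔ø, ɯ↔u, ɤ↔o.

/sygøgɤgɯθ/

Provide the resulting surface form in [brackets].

/y/ harmonizes with /ɯ/ ([-round]) → [i]
/ø/ harmonizes with /ɯ/ ([-round]) → [e]

[sigegɤgɯθ]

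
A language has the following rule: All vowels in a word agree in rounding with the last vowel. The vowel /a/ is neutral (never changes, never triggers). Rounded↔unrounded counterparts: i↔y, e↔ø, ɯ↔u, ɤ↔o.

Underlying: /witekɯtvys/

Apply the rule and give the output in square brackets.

/i/ harmonizes with /y/ ([+round]) → [y]
/e/ harmonizes with /y/ ([+round]) → [ø]
/ɯ/ harmonizes with /y/ ([+round]) → [u]

[wytøkutvys]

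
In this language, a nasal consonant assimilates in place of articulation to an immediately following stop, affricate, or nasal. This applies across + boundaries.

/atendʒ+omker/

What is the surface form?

[ateɲdʒ+oŋker]

/n/ before /dʒ/ (palatal) → [ɲ]
/m/ before /k/ (velar) → [ŋ]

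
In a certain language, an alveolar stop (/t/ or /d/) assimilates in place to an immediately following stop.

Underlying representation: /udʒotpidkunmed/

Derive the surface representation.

[udʒoppigkunmed]

/t/ before /p/ (labial) → [p]
/d/ before /k/ (velar) → [g]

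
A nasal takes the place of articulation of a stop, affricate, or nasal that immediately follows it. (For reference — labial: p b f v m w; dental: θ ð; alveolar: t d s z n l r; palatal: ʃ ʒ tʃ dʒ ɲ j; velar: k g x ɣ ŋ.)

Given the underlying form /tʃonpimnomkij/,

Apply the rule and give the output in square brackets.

[tʃompinnoŋkij]

/n/ before /p/ (labial) → [m]
/m/ before /n/ (alveolar) → [n]
/m/ before /k/ (velar) → [ŋ]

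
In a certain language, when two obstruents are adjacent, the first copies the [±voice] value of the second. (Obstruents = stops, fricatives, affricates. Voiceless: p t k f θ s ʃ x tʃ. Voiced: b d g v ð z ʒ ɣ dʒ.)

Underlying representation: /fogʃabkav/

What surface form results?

/g/ before /ʃ/ (voiceless) → [k]
/b/ before /k/ (voiceless) → [p]

[fokʃapkav]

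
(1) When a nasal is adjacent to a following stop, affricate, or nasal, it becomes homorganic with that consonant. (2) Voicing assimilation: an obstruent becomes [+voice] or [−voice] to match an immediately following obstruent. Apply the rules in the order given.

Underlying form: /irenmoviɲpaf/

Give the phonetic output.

[iremmovimpaf]

Rule 1: /n/ before /m/ (labial) → [m]
Rule 1: /ɲ/ before /p/ (labial) → [m]
After rule 1: iremmovimpaf
Rule 2: no segment meets the rule's conditions; no change.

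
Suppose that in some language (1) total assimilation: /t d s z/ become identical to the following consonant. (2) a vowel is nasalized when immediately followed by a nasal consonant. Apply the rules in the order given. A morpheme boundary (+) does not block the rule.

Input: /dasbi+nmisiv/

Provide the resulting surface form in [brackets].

[dabbĩ+nmisiv]

Rule 1: /s/ before /b/ → [b] (total assimilation)
After rule 1: dabbi+nmisiv
Rule 2: /i/ before nasal /n/ → [ĩ]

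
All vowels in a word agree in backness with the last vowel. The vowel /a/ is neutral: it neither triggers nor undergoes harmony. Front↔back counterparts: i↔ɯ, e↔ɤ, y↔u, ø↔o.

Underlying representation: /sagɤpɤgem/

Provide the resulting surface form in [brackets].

/ɤ/ harmonizes with /e/ ([-back]) → [e]
/ɤ/ harmonizes with /e/ ([-back]) → [e]

[sagepegem]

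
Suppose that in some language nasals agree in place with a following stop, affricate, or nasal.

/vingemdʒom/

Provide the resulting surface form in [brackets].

/n/ before /g/ (velar) → [ŋ]
/m/ before /dʒ/ (palatal) → [ɲ]

[viŋgeɲdʒom]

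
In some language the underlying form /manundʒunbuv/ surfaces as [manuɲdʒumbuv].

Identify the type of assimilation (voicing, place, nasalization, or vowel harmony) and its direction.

place assimilation, regressive

/n/→[ɲ] /n/→[m].
Each target copies a feature from the following segment, so the direction is regressive.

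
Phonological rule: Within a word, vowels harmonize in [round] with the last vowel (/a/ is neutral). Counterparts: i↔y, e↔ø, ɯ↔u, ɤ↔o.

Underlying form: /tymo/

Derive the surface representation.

no segment meets the rule's conditions; no change.

[tymo]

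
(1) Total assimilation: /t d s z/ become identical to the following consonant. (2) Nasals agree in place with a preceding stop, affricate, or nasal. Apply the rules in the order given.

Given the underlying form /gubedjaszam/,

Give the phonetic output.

[gubejjazzam]

Rule 1: /d/ before /j/ → [j] (total assimilation)
Rule 1: /s/ before /z/ → [z] (total assimilation)
After rule 1: gubejjazzam
Rule 2: no segment meets the rule's conditions; no change.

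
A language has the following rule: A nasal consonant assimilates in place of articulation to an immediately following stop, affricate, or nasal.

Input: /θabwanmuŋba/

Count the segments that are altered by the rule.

2

/n/ before /m/ (labial) → [m]
/ŋ/ before /b/ (labial) → [m]
2 segments change.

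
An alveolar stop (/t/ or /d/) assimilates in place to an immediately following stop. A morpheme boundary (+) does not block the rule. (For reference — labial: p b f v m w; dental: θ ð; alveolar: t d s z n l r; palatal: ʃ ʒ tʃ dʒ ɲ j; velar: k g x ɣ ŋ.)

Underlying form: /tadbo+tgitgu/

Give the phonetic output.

[tabbo+kgikgu]

/d/ before /b/ (labial) → [b]
/t/ before /g/ (velar) → [k]
/t/ before /g/ (velar) → [k]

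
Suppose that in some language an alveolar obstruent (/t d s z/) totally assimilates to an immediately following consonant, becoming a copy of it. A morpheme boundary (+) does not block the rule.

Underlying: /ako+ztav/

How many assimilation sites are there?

1

/z/ before /t/ → [t] (total assimilation)
1 segment changes.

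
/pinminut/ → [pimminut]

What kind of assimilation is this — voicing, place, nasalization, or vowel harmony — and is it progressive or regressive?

/n/→[m].
Each target copies a feature from the following segment, so the direction is regressive.

place assimilation, regressive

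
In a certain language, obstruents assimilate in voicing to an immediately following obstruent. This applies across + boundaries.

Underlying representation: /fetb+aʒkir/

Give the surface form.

/t/ before /b/ (voiced) → [d]
/ʒ/ before /k/ (voiceless) → [ʃ]

[fedb+aʃkir]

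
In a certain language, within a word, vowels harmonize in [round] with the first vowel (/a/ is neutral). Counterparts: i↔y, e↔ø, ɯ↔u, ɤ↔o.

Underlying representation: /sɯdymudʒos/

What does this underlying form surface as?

[sɯdimɯdʒɤs]

/y/ harmonizes with /ɯ/ ([-round]) → [i]
/u/ harmonizes with /ɯ/ ([-round]) → [ɯ]
/o/ harmonizes with /ɯ/ ([-round]) → [ɤ]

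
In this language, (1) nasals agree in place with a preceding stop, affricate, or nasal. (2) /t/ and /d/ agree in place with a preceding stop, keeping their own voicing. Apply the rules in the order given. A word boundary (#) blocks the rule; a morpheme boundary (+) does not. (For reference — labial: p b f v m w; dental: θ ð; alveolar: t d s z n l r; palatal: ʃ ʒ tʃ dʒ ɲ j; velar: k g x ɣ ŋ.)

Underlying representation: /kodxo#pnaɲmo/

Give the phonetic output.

Rule 1: /n/ after /p/ (labial) → [m]
Rule 1: /m/ after /ɲ/ (palatal) → [ɲ]
After rule 1: kodxo#pmaɲɲo
Rule 2: no segment meets the rule's conditions; no change.

[kodxo#pmaɲɲo]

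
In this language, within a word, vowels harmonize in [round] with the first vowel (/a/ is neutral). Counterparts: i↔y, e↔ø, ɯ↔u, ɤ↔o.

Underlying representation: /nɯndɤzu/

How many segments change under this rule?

/u/ harmonizes with /ɯ/ ([-round]) → [ɯ]
1 segment changes.

1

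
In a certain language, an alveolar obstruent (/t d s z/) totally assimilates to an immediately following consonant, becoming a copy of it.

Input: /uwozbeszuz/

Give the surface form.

[uwobbezzuz]

/z/ before /b/ → [b] (total assimilation)
/s/ before /z/ → [z] (total assimilation)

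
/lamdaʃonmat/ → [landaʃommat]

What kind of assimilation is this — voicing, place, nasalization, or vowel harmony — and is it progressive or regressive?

place assimilation, regressive

/m/→[n] /n/→[m].
Each target copies a feature from the following segment, so the direction is regressive.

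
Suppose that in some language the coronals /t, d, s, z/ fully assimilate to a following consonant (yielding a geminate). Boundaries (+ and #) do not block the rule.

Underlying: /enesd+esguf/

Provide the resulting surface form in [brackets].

[enedd+egguf]

/s/ before /d/ → [d] (total assimilation)
/s/ before /g/ → [g] (total assimilation)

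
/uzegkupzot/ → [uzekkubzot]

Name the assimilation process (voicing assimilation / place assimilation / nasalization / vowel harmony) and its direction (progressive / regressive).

/g/→[k] /p/→[b].
Each target copies a feature from the following segment, so the direction is regressive.

voicing assimilation, regressive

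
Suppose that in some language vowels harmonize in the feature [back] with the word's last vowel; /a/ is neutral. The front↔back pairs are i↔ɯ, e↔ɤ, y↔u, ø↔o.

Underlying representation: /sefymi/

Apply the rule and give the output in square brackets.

[sefymi]

no segment meets the rule's conditions; no change.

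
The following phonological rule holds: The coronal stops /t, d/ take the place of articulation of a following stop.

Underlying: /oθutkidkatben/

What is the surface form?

/t/ before /k/ (velar) → [k]
/d/ before /k/ (velar) → [g]
/t/ before /b/ (labial) → [p]

[oθukkigkapben]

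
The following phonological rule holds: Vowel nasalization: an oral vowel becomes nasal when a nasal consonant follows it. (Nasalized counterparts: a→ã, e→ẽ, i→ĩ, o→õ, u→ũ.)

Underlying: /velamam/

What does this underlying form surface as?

/a/ before nasal /m/ → [ã]
/a/ before nasal /m/ → [ã]

[velãmãm]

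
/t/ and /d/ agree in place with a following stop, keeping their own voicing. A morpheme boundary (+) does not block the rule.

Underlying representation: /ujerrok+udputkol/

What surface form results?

/d/ before /p/ (labial) → [b]
/t/ before /k/ (velar) → [k]

[ujerrok+ubpukkol]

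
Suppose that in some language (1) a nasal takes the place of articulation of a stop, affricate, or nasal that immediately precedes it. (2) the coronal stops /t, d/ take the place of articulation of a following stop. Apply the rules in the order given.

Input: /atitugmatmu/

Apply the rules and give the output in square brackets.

[atitugŋatnu]

Rule 1: /m/ after /g/ (velar) → [ŋ]
Rule 1: /m/ after /t/ (alveolar) → [n]
After rule 1: atitugŋatnu
Rule 2: no segment meets the rule's conditions; no change.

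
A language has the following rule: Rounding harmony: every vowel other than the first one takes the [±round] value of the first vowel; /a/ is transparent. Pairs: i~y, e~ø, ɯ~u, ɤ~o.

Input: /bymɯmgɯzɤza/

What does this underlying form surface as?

/ɯ/ harmonizes with /y/ ([+round]) → [u]
/ɯ/ harmonizes with /y/ ([+round]) → [u]
/ɤ/ harmonizes with /y/ ([+round]) → [o]

[bymumguzoza]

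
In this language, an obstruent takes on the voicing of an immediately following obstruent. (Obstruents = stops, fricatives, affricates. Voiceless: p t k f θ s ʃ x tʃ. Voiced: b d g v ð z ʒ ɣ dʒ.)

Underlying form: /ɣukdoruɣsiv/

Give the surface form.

/k/ before /d/ (voiced) → [g]
/ɣ/ before /s/ (voiceless) → [x]

[ɣugdoruxsiv]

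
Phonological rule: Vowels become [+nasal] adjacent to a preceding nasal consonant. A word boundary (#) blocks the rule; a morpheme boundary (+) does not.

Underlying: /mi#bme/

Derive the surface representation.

[mĩ#bmẽ]

/i/ after nasal /m/ → [ĩ]
/e/ after nasal /m/ → [ẽ]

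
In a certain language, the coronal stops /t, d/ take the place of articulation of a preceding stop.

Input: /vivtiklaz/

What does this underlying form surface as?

no segment meets the rule's conditions; no change.

[vivtiklaz]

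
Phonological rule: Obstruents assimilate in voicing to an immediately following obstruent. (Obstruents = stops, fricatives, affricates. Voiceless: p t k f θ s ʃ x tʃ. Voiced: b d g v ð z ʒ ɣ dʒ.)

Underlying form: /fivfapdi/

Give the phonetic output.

[fiffabdi]

/v/ before /f/ (voiceless) → [f]
/p/ before /d/ (voiced) → [b]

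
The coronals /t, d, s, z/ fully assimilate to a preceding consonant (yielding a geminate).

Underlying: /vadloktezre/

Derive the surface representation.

[vadlokkezre]

/t/ after /k/ → [k] (total assimilation)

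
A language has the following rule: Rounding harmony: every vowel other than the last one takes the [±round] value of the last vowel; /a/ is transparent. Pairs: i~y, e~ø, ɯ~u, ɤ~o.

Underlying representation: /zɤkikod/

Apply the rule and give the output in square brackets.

/ɤ/ harmonizes with /o/ ([+round]) → [o]
/i/ harmonizes with /o/ ([+round]) → [y]

[zokykod]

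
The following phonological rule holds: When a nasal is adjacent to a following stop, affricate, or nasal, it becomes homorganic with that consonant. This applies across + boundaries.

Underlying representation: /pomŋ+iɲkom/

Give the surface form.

[poŋŋ+iŋkom]

/m/ before /ŋ/ (velar) → [ŋ]
/ɲ/ before /k/ (velar) → [ŋ]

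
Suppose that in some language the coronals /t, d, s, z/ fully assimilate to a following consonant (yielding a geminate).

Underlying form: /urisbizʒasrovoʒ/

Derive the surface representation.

/s/ before /b/ → [b] (total assimilation)
/z/ before /ʒ/ → [ʒ] (total assimilation)
/s/ before /r/ → [r] (total assimilation)

[uribbiʒʒarrovoʒ]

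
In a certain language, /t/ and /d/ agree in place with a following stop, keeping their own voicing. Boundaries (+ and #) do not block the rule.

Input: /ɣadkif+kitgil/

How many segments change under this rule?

/d/ before /k/ (velar) → [g]
/t/ before /g/ (velar) → [k]
2 segments change.

2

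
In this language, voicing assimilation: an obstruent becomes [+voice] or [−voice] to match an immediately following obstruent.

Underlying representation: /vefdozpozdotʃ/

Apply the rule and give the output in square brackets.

[vevdospozdotʃ]

/f/ before /d/ (voiced) → [v]
/z/ before /p/ (voiceless) → [s]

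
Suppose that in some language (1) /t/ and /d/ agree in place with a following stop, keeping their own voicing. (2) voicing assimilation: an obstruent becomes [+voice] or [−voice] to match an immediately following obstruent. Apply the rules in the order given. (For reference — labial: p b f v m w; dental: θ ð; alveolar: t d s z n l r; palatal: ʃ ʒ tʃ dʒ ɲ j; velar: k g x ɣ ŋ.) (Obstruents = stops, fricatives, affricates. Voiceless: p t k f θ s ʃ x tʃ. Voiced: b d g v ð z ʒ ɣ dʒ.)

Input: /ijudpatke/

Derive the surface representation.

Rule 1: /d/ before /p/ (labial) → [b]
Rule 1: /t/ before /k/ (velar) → [k]
After rule 1: ijubpakke
Rule 2: /b/ before /p/ (voiceless) → [p]

[ijuppakke]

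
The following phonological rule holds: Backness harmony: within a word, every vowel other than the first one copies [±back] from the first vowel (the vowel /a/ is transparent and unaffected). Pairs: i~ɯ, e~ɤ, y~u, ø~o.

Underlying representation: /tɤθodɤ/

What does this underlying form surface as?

no segment meets the rule's conditions; no change.

[tɤθodɤ]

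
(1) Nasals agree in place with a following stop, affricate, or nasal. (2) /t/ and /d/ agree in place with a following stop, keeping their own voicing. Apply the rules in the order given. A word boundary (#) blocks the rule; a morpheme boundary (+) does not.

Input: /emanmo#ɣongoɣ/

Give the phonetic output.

Rule 1: /n/ before /m/ (labial) → [m]
Rule 1: /n/ before /g/ (velar) → [ŋ]
After rule 1: emammo#ɣoŋgoɣ
Rule 2: no segment meets the rule's conditions; no change.

[emammo#ɣoŋgoɣ]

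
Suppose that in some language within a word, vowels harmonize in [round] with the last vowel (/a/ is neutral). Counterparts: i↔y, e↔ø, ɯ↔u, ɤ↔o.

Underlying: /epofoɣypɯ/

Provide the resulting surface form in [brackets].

/o/ harmonizes with /ɯ/ ([-round]) → [ɤ]
/o/ harmonizes with /ɯ/ ([-round]) → [ɤ]
/y/ harmonizes with /ɯ/ ([-round]) → [i]

[epɤfɤɣipɯ]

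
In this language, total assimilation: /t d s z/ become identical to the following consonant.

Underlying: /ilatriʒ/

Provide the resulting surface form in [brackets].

/t/ before /r/ → [r] (total assimilation)

[ilarriʒ]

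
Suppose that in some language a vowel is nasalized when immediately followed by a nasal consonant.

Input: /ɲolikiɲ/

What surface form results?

[ɲolikĩɲ]

/i/ before nasal /ɲ/ → [ĩ]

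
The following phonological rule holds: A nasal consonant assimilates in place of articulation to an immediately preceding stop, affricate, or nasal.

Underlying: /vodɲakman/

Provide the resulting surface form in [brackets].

[vodnakŋan]

/ɲ/ after /d/ (alveolar) → [n]
/m/ after /k/ (velar) → [ŋ]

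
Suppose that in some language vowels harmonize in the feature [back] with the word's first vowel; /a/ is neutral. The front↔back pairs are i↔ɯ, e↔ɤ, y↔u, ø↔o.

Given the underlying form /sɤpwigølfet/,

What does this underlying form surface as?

/i/ harmonizes with /ɤ/ ([+back]) → [ɯ]
/ø/ harmonizes with /ɤ/ ([+back]) → [o]
/e/ harmonizes with /ɤ/ ([+back]) → [ɤ]

[sɤpwɯgolfɤt]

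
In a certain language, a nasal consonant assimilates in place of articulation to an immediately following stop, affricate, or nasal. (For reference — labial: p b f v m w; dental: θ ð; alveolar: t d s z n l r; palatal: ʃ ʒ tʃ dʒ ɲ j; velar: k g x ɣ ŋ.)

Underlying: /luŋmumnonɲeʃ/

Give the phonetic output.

/ŋ/ before /m/ (labial) → [m]
/m/ before /n/ (alveolar) → [n]
/n/ before /ɲ/ (palatal) → [ɲ]

[lummunnoɲɲeʃ]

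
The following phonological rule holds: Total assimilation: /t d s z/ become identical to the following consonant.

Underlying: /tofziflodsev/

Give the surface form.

[tofziflossev]

/d/ before /s/ → [s] (total assimilation)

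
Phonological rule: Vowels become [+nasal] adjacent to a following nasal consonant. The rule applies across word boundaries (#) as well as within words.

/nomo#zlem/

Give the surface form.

/o/ before nasal /m/ → [õ]
/e/ before nasal /m/ → [ẽ]

[nõmo#zlẽm]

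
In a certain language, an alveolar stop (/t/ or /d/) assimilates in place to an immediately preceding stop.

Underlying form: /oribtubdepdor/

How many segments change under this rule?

/t/ after /b/ (labial) → [p]
/d/ after /b/ (labial) → [b]
/d/ after /p/ (labial) → [b]
3 segments change.

3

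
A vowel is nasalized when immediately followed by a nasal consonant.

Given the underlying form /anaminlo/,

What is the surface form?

[ãnãmĩnlo]

/a/ before nasal /n/ → [ã]
/a/ before nasal /m/ → [ã]
/i/ before nasal /n/ → [ĩ]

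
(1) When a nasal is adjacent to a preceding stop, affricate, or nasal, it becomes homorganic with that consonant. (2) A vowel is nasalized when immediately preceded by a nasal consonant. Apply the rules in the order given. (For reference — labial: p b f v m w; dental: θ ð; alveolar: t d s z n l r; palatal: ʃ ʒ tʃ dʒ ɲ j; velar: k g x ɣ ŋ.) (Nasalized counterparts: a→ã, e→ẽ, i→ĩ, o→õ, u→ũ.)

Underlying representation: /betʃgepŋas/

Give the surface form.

Rule 1: /ŋ/ after /p/ (labial) → [m]
After rule 1: betʃgepmas
Rule 2: /a/ after nasal /m/ → [ã]

[betʃgepmãs]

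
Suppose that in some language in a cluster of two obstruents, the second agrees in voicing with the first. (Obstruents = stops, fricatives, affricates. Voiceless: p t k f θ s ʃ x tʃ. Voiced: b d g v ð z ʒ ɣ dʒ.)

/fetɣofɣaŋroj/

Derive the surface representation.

[fetxofxaŋroj]

/ɣ/ after /t/ (voiceless) → [x]
/ɣ/ after /f/ (voiceless) → [x]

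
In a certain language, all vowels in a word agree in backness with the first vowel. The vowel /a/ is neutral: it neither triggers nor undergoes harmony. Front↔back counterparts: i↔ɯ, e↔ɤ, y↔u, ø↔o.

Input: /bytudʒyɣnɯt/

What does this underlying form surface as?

[bytydʒyɣnit]

/u/ harmonizes with /y/ ([-back]) → [y]
/ɯ/ harmonizes with /y/ ([-back]) → [i]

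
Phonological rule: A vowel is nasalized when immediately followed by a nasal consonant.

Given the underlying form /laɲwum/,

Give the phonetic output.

[lãɲwũm]

/a/ before nasal /ɲ/ → [ã]
/u/ before nasal /m/ → [ũ]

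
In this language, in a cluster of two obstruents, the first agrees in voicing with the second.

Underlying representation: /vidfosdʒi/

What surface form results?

[vitfozdʒi]

/d/ before /f/ (voiceless) → [t]
/s/ before /dʒ/ (voiced) → [z]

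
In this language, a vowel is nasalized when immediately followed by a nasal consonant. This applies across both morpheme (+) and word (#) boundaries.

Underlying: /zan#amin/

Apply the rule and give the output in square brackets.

/a/ before nasal /n/ → [ã]
/a/ before nasal /m/ → [ã]
/i/ before nasal /n/ → [ĩ]

[zãn#ãmĩn]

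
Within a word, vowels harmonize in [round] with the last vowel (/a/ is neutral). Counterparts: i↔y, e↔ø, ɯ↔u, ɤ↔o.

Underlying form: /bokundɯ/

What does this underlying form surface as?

[bɤkɯndɯ]

/o/ harmonizes with /ɯ/ ([-round]) → [ɤ]
/u/ harmonizes with /ɯ/ ([-round]) → [ɯ]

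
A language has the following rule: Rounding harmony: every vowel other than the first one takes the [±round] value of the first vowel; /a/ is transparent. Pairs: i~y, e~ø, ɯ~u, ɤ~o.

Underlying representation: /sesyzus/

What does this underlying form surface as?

[sesizɯs]

/y/ harmonizes with /e/ ([-round]) → [i]
/u/ harmonizes with /e/ ([-round]) → [ɯ]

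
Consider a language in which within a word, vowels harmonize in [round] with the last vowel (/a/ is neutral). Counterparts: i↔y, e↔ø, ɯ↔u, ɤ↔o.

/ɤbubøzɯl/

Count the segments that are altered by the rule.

2

/u/ harmonizes with /ɯ/ ([-round]) → [ɯ]
/ø/ harmonizes with /ɯ/ ([-round]) → [e]
2 segments change.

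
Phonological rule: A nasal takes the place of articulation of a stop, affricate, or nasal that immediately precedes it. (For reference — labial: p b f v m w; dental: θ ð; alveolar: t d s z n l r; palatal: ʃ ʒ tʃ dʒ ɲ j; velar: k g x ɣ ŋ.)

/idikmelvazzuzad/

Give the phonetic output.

[idikŋelvazzuzad]

/m/ after /k/ (velar) → [ŋ]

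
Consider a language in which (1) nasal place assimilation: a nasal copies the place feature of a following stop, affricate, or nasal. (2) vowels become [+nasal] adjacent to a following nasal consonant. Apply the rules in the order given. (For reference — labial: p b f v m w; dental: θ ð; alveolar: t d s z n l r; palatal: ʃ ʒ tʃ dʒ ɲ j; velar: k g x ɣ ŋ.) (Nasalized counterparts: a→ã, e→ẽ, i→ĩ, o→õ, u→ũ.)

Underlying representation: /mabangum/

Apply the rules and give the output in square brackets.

[mabãŋgũm]

Rule 1: /n/ before /g/ (velar) → [ŋ]
After rule 1: mabaŋgum
Rule 2: /a/ before nasal /ŋ/ → [ã]
Rule 2: /u/ before nasal /m/ → [ũ]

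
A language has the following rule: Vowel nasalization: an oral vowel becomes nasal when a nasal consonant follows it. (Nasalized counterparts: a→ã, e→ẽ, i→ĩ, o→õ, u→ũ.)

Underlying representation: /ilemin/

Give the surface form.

/e/ before nasal /m/ → [ẽ]
/i/ before nasal /n/ → [ĩ]

[ilẽmĩn]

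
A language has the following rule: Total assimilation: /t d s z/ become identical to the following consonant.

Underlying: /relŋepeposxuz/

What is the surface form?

[relŋepepoxxuz]

/s/ before /x/ → [x] (total assimilation)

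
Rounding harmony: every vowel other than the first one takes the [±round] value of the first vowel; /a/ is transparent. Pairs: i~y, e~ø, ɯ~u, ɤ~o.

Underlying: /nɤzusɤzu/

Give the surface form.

[nɤzɯsɤzɯ]

/u/ harmonizes with /ɤ/ ([-round]) → [ɯ]
/u/ harmonizes with /ɤ/ ([-round]) → [ɯ]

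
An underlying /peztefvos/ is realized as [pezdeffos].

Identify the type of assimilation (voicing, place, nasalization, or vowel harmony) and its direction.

/t/→[d] /v/→[f].
Each target copies a feature from the preceding segment, so the direction is progressive.

voicing assimilation, progressive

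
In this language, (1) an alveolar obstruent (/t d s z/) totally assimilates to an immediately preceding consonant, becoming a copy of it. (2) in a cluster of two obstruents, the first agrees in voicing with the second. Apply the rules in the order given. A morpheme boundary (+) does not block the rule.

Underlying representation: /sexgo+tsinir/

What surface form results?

Rule 1: /s/ after /t/ → [t] (total assimilation)
After rule 1: sexgo+ttinir
Rule 2: /x/ before /g/ (voiced) → [ɣ]

[seɣgo+ttinir]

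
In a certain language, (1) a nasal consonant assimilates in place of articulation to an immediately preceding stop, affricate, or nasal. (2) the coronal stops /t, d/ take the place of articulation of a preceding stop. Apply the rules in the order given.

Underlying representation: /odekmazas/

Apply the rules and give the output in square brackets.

Rule 1: /m/ after /k/ (velar) → [ŋ]
After rule 1: odekŋazas
Rule 2: no segment meets the rule's conditions; no change.

[odekŋazas]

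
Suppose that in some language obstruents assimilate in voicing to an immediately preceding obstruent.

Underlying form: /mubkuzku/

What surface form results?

[mubguzgu]

/k/ after /b/ (voiced) → [g]
/k/ after /z/ (voiced) → [g]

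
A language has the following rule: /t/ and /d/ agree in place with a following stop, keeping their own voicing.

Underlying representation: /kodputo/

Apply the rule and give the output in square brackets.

[kobputo]

/d/ before /p/ (labial) → [b]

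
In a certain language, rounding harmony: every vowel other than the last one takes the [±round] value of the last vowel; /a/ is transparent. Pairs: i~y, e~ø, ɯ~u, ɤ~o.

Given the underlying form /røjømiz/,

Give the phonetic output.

[rejemiz]

/ø/ harmonizes with /i/ ([-round]) → [e]
/ø/ harmonizes with /i/ ([-round]) → [e]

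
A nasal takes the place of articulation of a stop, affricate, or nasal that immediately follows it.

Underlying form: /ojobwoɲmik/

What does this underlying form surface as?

[ojobwommik]

/ɲ/ before /m/ (labial) → [m]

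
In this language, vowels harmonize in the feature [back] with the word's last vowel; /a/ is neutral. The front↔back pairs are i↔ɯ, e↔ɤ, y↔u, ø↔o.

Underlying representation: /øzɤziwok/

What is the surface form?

/ø/ harmonizes with /o/ ([+back]) → [o]
/i/ harmonizes with /o/ ([+back]) → [ɯ]

[ozɤzɯwok]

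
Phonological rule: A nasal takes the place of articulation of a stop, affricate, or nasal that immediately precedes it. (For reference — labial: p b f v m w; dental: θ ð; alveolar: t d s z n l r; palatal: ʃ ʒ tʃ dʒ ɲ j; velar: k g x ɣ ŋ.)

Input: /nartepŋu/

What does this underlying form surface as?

[nartepmu]

/ŋ/ after /p/ (labial) → [m]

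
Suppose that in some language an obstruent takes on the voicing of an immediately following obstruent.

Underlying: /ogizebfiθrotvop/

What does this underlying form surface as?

[ogizepfiθrodvop]

/b/ before /f/ (voiceless) → [p]
/t/ before /v/ (voiced) → [d]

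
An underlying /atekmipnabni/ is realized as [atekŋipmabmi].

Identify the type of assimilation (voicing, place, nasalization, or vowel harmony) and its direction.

place assimilation, progressive

/m/→[ŋ] /n/→[m] /n/→[m].
Each target copies a feature from the preceding segment, so the direction is progressive.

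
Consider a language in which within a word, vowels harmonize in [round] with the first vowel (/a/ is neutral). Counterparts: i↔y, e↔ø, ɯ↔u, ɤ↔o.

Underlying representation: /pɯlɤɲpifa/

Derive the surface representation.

[pɯlɤɲpifa]

no segment meets the rule's conditions; no change.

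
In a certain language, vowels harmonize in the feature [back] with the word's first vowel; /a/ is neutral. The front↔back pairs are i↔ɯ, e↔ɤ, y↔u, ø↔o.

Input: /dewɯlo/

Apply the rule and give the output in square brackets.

[dewilø]

/ɯ/ harmonizes with /e/ ([-back]) → [i]
/o/ harmonizes with /e/ ([-back]) → [ø]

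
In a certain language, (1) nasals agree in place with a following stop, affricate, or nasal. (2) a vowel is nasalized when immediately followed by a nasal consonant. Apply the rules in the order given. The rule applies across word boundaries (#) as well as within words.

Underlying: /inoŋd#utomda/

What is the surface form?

Rule 1: /ŋ/ before /d/ (alveolar) → [n]
Rule 1: /m/ before /d/ (alveolar) → [n]
After rule 1: inond#utonda
Rule 2: /i/ before nasal /n/ → [ĩ]
Rule 2: /o/ before nasal /n/ → [õ]
Rule 2: /o/ before nasal /n/ → [õ]

[ĩnõnd#utõnda]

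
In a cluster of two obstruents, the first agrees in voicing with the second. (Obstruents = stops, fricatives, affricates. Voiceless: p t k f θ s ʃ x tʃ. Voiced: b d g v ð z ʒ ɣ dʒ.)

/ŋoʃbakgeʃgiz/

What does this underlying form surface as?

[ŋoʒbaggeʒgiz]

/ʃ/ before /b/ (voiced) → [ʒ]
/k/ before /g/ (voiced) → [g]
/ʃ/ before /g/ (voiced) → [ʒ]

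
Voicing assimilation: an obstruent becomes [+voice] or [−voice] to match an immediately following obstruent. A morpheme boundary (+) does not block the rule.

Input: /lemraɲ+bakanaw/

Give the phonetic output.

no segment meets the rule's conditions; no change.

[lemraɲ+bakanaw]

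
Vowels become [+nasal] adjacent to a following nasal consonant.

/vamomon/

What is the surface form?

/a/ before nasal /m/ → [ã]
/o/ before nasal /m/ → [õ]
/o/ before nasal /n/ → [õ]

[vãmõmõn]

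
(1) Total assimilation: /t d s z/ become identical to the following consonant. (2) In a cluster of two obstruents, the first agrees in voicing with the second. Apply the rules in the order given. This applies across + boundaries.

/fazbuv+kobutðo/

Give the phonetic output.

Rule 1: /z/ before /b/ → [b] (total assimilation)
Rule 1: /t/ before /ð/ → [ð] (total assimilation)
After rule 1: fabbuv+kobuððo
Rule 2: /v/ before /k/ (voiceless) → [f]

[fabbuf+kobuððo]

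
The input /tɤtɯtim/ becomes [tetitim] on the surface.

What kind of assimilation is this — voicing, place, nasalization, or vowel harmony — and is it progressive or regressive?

/ɤ/→[e] /ɯ/→[i].
Vowels agree with the last vowel, so the harmony is regressive.

vowel harmony, regressive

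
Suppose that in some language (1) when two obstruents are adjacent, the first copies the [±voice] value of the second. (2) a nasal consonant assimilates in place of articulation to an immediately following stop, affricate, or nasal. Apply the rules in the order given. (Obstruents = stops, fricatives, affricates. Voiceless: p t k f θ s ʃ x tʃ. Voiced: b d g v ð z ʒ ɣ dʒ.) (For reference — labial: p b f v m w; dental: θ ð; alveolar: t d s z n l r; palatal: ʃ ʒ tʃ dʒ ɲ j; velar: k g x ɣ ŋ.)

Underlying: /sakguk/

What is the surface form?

Rule 1: /k/ before /g/ (voiced) → [g]
After rule 1: sagguk
Rule 2: no segment meets the rule's conditions; no change.

[sagguk]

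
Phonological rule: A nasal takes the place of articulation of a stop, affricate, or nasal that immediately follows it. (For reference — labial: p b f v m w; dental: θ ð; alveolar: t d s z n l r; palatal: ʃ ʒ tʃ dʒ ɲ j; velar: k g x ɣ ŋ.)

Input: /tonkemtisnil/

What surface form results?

[toŋkentisnil]

/n/ before /k/ (velar) → [ŋ]
/m/ before /t/ (alveolar) → [n]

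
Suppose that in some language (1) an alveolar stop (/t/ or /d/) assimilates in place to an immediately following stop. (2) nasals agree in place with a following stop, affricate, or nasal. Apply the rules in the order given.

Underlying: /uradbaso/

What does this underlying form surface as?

Rule 1: /d/ before /b/ (labial) → [b]
After rule 1: urabbaso
Rule 2: no segment meets the rule's conditions; no change.

[urabbaso]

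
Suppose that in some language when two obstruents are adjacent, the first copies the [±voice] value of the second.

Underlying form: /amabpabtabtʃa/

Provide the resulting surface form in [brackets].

[amappaptaptʃa]

/b/ before /p/ (voiceless) → [p]
/b/ before /t/ (voiceless) → [p]
/b/ before /tʃ/ (voiceless) → [p]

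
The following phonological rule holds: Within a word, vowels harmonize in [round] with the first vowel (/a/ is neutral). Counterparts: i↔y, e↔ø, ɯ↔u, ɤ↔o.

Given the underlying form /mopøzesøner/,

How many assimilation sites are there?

/e/ harmonizes with /o/ ([+round]) → [ø]
/e/ harmonizes with /o/ ([+round]) → [ø]
2 segments change.

2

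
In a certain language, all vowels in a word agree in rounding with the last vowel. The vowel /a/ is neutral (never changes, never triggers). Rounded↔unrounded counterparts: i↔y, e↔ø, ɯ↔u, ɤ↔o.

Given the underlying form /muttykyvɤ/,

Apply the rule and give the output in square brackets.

[mɯttikivɤ]

/u/ harmonizes with /ɤ/ ([-round]) → [ɯ]
/y/ harmonizes with /ɤ/ ([-round]) → [i]
/y/ harmonizes with /ɤ/ ([-round]) → [i]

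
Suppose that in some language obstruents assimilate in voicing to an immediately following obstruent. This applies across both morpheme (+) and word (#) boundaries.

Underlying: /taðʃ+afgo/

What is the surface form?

/ð/ before /ʃ/ (voiceless) → [θ]
/f/ before /g/ (voiced) → [v]

[taθʃ+avgo]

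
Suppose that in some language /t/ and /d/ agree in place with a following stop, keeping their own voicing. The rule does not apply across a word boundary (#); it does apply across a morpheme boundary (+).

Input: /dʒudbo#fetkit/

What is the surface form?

[dʒubbo#fekkit]

/d/ before /b/ (labial) → [b]
/t/ before /k/ (velar) → [k]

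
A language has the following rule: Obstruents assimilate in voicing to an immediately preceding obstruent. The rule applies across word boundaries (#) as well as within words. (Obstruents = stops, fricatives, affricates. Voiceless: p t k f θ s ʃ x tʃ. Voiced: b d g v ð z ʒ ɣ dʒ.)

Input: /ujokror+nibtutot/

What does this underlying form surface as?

/t/ after /b/ (voiced) → [d]

[ujokror+nibdutot]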